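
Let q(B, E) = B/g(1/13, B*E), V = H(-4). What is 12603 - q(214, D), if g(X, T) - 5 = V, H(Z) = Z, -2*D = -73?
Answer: 12389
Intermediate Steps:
D = 73/2 (D = -1/2*(-73) = 73/2 ≈ 36.500)
V = -4
g(X, T) = 1 (g(X, T) = 5 - 4 = 1)
q(B, E) = B (q(B, E) = B/1 = B*1 = B)
12603 - q(214, D) = 12603 - 1*214 = 12603 - 214 = 12389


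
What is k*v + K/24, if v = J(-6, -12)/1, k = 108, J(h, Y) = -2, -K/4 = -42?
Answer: -209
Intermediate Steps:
K = 168 (K = -4*(-42) = 168)
v = -2 (v = -2/1 = -2*1 = -2)
k*v + K/24 = 108*(-2) + 168/24 = -216 + 168*(1/24) = -216 + 7 = -209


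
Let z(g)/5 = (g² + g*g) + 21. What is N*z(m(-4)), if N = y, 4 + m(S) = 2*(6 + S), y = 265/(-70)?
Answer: -795/2 ≈ -397.50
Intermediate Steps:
y = -53/14 (y = 265*(-1/70) = -53/14 ≈ -3.7857)
m(S) = 8 + 2*S (m(S) = -4 + 2*(6 + S) = -4 + (12 + 2*S) = 8 + 2*S)
N = -53/14 ≈ -3.7857
z(g) = 105 + 10*g² (z(g) = 5*((g² + g*g) + 21) = 5*((g² + g²) + 21) = 5*(2*g² + 21) = 5*(21 + 2*g²) = 105 + 10*g²)
N*z(m(-4)) = -53*(105 + 10*(8 + 2*(-4))²)/14 = -53*(105 + 10*(8 - 8)²)/14 = -53*(105 + 10*0²)/14 = -53*(105 + 10*0)/14 = -53*(105 + 0)/14 = -53/14*105 = -795/2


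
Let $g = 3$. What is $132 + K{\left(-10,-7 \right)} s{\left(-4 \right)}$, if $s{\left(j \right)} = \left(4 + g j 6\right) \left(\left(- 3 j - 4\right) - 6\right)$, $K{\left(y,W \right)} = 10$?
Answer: $-1228$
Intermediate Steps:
$s{\left(j \right)} = \left(-10 - 3 j\right) \left(4 + 18 j\right)$ ($s{\left(j \right)} = \left(4 + 3 j 6\right) \left(\left(- 3 j - 4\right) - 6\right) = \left(4 + 18 j\right) \left(\left(-4 - 3 j\right) - 6\right) = \left(4 + 18 j\right) \left(-10 - 3 j\right) = \left(-10 - 3 j\right) \left(4 + 18 j\right)$)
$132 + K{\left(-10,-7 \right)} s{\left(-4 \right)} = 132 + 10 \left(-40 - -768 - 54 \left(-4\right)^{2}\right) = 132 + 10 \left(-40 + 768 - 864\right) = 132 + 10 \left(-136\right) = 132 - 1360 = -1228$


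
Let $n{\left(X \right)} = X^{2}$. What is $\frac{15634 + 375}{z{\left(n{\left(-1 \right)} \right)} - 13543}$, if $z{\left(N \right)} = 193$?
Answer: $- \frac{16009}{13350} \approx -1.1992$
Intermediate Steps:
$\frac{15634 + 375}{z{\left(n{\left(-1 \right)} \right)} - 13543} = \frac{15634 + 375}{193 - 13543} = \frac{16009}{-13350} = 16009 \left(- \frac{1}{13350}\right) = - \frac{16009}{13350}$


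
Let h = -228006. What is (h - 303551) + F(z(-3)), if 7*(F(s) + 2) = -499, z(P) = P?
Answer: -3721412/7 ≈ -5.3163e+5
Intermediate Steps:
F(s) = -513/7 (F(s) = -2 + (⅐)*(-499) = -2 - 499/7 = -513/7)
(h - 303551) + F(z(-3)) = (-228006 - 303551) - 513/7 = -531557 - 513/7 = -3721412/7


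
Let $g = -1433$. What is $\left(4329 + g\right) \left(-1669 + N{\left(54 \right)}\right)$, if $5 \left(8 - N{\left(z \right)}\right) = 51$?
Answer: $- \frac{24198976}{5} \approx -4.8398 \cdot 10^{6}$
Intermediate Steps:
$N{\left(z \right)} = - \frac{11}{5}$ ($N{\left(z \right)} = 8 - \frac{51}{5} = - \frac{11}{5}$)
$\left(4329 + g\right) \left(-1669 + N{\left(54 \right)}\right) = \left(4329 - 1433\right) \left(-1669 - \frac{11}{5}\right) = 2896 \left(- \frac{8356}{5}\right) = - \frac{24198976}{5}$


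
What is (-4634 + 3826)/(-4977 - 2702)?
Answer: 808/7679 ≈ 0.10522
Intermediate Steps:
(-4634 + 3826)/(-4977 - 2702) = -808/(-7679) = -808*(-1/7679) = 808/7679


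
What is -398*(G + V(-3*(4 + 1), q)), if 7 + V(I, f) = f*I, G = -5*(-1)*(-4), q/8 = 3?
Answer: 154026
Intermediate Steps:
q = 24 (q = 8*3 = 24)
G = -20 (G = 5*(-4) = -20)
V(I, f) = -7 + I*f (V(I, f) = -7 + f*I = -7 + I*f)
-398*(G + V(-3*(4 + 1), q)) = -398*(-20 + (-7 - 3*(4 + 1)*24)) = -398*(-20 + (-7 - 3*5*24)) = -398*(-20 + (-7 - 15*24)) = -398*(-20 + (-7 - 360)) = -398*(-20 - 367) = -398*(-387) = -1*(-154026) = 154026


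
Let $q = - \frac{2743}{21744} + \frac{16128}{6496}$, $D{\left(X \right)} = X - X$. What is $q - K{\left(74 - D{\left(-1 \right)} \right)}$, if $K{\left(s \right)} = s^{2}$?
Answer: $- \frac{3451548155}{630576} \approx -5473.6$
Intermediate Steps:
$D{\left(X \right)} = 0$
$q = \frac{1486021}{630576}$ ($q = \left(-2743\right) \frac{1}{21744} + 16128 \cdot \frac{1}{6496} = - \frac{2743}{21744} + \frac{72}{29} = \frac{1486021}{630576} \approx 2.3566$)
$q - K{\left(74 - D{\left(-1 \right)} \right)} = \frac{1486021}{630576} - \left(74 - 0\right)^{2} = \frac{1486021}{630576} - \left(74 + 0\right)^{2} = \frac{1486021}{630576} - 74^{2} = \frac{1486021}{630576} - 5476 = - \frac{3451548155}{630576}$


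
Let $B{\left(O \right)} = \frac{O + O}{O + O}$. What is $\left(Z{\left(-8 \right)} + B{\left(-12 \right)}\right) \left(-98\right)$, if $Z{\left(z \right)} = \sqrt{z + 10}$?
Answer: $-98 - 98 \sqrt{2} \approx -236.59$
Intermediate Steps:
$Z{\left(z \right)} = \sqrt{10 + z}$
$B{\left(O \right)} = 1$ ($B{\left(O \right)} = \frac{2 O}{2 O} = 2 O \frac{1}{2 O} = 1$)
$\left(Z{\left(-8 \right)} + B{\left(-12 \right)}\right) \left(-98\right) = \left(\sqrt{10 - 8} + 1\right) \left(-98\right) = \left(\sqrt{2} + 1\right) \left(-98\right) = \left(1 + \sqrt{2}\right) \left(-98\right) = -98 - 98 \sqrt{2}$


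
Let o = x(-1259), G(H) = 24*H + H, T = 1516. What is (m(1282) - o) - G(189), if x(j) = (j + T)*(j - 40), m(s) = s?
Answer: 330400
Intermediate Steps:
G(H) = 25*H
x(j) = (-40 + j)*(1516 + j) (x(j) = (j + 1516)*(j - 40) = (1516 + j)*(-40 + j) = (-40 + j)*(1516 + j))
o = -333843 (o = -60640 + (-1259)**2 + 1476*(-1259) = -60640 + 1585081 - 1858284 = -333843)
(m(1282) - o) - G(189) = (1282 - 1*(-333843)) - 25*189 = (1282 + 333843) - 1*4725 = 335125 - 4725 = 330400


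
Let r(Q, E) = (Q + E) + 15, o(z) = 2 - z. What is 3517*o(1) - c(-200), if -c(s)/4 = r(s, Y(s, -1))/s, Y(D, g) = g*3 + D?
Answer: 88119/25 ≈ 3524.8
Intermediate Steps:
Y(D, g) = D + 3*g (Y(D, g) = 3*g + D = D + 3*g)
r(Q, E) = 15 + E + Q (r(Q, E) = (E + Q) + 15 = 15 + E + Q)
c(s) = -4*(12 + 2*s)/s (c(s) = -4*(15 + (s + 3*(-1)) + s)/s = -4*(15 + (s - 3) + s)/s = -4*(15 + (-3 + s) + s)/s = -4*(12 + 2*s)/s)
3517*o(1) - c(-200) = 3517*(2 - 1*1) - (-8 - 48/(-200)) = 3517*(2 - 1) - (-8 - 48*(-1/200)) = 3517*1 - (-8 + 6/25) = 3517 - 1*(-194/25) = 3517 + 194/25 = 88119/25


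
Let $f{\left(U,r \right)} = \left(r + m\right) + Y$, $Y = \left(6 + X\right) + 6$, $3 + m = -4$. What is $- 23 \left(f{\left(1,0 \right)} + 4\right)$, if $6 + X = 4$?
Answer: $-161$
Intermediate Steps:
$m = -7$ ($m = -3 - 4 = -7$)
$X = -2$ ($X = -6 + 4 = -2$)
$Y = 10$ ($Y = \left(6 - 2\right) + 6 = 4 + 6 = 10$)
$f{\left(U,r \right)} = 3 + r$ ($f{\left(U,r \right)} = \left(r - 7\right) + 10 = \left(-7 + r\right) + 10 = 3 + r$)
$- 23 \left(f{\left(1,0 \right)} + 4\right) = - 23 \left(\left(3 + 0\right) + 4\right) = - 23 \left(3 + 4\right) = \left(-23\right) 7 = -161$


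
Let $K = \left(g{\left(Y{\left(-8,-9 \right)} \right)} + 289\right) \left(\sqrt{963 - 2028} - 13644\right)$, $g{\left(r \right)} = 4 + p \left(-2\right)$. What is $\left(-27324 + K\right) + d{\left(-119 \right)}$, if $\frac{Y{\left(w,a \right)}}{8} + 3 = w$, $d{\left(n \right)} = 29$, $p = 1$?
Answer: $-3997699 + 291 i \sqrt{1065} \approx -3.9977 \cdot 10^{6} + 9496.6 i$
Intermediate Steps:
$Y{\left(w,a \right)} = -24 + 8 w$
$g{\left(r \right)} = 2$ ($g{\left(r \right)} = 4 + 1 \left(-2\right) = 4 - 2 = 2$)
$K = -3970404 + 291 i \sqrt{1065}$ ($K = \left(2 + 289\right) \left(\sqrt{963 - 2028} - 13644\right) = 291 \left(\sqrt{-1065} - 13644\right) = 291 \left(i \sqrt{1065} - 13644\right) = 291 \left(-13644 + i \sqrt{1065}\right) = -3970404 + 291 i \sqrt{1065} \approx -3.9704 \cdot 10^{6} + 9496.6 i$)
$\left(-27324 + K\right) + d{\left(-119 \right)} = \left(-27324 - \left(3970404 - 291 i \sqrt{1065}\right)\right) + 29 = \left(-3997728 + 291 i \sqrt{1065}\right) + 29 = -3997699 + 291 i \sqrt{1065}$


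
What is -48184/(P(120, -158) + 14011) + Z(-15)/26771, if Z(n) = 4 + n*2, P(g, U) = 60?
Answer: -1290299710/376694741 ≈ -3.4253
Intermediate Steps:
Z(n) = 4 + 2*n
-48184/(P(120, -158) + 14011) + Z(-15)/26771 = -48184/(60 + 14011) + (4 + 2*(-15))/26771 = -48184/14071 + (4 - 30)*(1/26771) = -48184*1/14071 - 26*1/26771 = -48184/14071 - 26/26771 = -1290299710/376694741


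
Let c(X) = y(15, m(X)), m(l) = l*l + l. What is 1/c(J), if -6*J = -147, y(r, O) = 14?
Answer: 1/14 ≈ 0.071429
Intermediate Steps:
m(l) = l + l² (m(l) = l² + l = l + l²)
J = 49/2 (J = -⅙*(-147) = 49/2 ≈ 24.500)
c(X) = 14
1/c(J) = 1/14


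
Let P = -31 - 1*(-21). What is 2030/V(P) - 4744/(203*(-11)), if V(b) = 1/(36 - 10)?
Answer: 117862484/2233 ≈ 52782.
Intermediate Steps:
P = -10 (P = -31 + 21 = -10)
V(b) = 1/26
2030/V(P) - 4744/(203*(-11)) = 2030/(1/26) - 4744/(203*(-11)) = 2030*26 - 4744/(-2233) = 52780 - 4744*(-1/2233) = 52780 + 4744/2233 = 117862484/2233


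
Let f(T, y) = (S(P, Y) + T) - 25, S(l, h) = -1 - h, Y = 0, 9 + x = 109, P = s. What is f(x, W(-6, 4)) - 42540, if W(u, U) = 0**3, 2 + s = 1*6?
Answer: -42466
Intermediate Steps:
s = 4 (s = -2 + 1*6 = -2 + 6 = 4)
P = 4
x = 100 (x = -9 + 109 = 100)
W(u, U) = 0
f(T, y) = -26 + T (f(T, y) = ((-1 - 1*0) + T) - 25 = ((-1 + 0) + T) - 25 = (-1 + T) - 25 = -26 + T)
f(x, W(-6, 4)) - 42540 = (-26 + 100) - 42540 = 74 - 42540 = -42466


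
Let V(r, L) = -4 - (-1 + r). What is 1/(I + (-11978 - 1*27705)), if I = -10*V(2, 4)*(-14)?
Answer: -1/40383 ≈ -2.4763e-5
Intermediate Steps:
V(r, L) = -3 - r (V(r, L) = -4 + (1 - r) = -3 - r)
I = -700 (I = -10*(-3 - 1*2)*(-14) = -10*(-3 - 2)*(-14) = -10*(-5)*(-14) = 50*(-14) = -700)
1/(I + (-11978 - 1*27705)) = 1/(-700 + (-11978 - 1*27705)) = 1/(-700 + (-11978 - 27705)) = 1/(-700 - 39683) = 1/(-40383) = -1/40383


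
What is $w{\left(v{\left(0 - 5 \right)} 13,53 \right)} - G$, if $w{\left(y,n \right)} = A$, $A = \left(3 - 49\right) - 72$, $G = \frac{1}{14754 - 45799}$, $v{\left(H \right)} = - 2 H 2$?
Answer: $- \frac{3663309}{31045} \approx -118.0$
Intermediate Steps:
$v{\left(H \right)} = - 4 H$
$G = - \frac{1}{31045}$ ($G = \frac{1}{-31045} = - \frac{1}{31045} \approx -3.2211 \cdot 10^{-5}$)
$A = -118$ ($A = -46 - 72 = -118$)
$w{\left(y,n \right)} = -118$
$w{\left(v{\left(0 - 5 \right)} 13,53 \right)} - G = -118 - - \frac{1}{31045} = -118 + \frac{1}{31045} = - \frac{3663309}{31045}$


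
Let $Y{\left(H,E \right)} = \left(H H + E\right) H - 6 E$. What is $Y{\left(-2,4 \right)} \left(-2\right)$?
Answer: $80$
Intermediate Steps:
$Y{\left(H,E \right)} = - 6 E + H \left(E + H^{2}\right)$ ($Y{\left(H,E \right)} = \left(H^{2} + E\right) H - 6 E = \left(E + H^{2}\right) H - 6 E = H \left(E + H^{2}\right) - 6 E = - 6 E + H \left(E + H^{2}\right)$)
$Y{\left(-2,4 \right)} \left(-2\right) = \left(\left(-2\right)^{3} - 24 + 4 \left(-2\right)\right) \left(-2\right) = \left(-8 - 24 - 8\right) \left(-2\right) = \left(-40\right) \left(-2\right) = 80$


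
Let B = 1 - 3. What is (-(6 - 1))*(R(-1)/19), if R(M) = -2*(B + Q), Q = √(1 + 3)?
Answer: 0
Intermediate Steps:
B = -2
Q = 2 (Q = √4 = 2)
R(M) = 0 (R(M) = -2*(-2 + 2) = -2*0 = 0)
(-(6 - 1))*(R(-1)/19) = (-(6 - 1))*(0/19) = (-1*5)*(0*(1/19)) = -5*0 = 0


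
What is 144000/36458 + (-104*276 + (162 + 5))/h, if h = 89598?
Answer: 5930855027/1633281942 ≈ 3.6312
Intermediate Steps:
144000/36458 + (-104*276 + (162 + 5))/h = 144000/36458 + (-104*276 + (162 + 5))/89598 = 144000*(1/36458) + (-28704 + 167)*(1/89598) = 72000/18229 - 28537*1/89598 = 72000/18229 - 28537/89598 = 5930855027/1633281942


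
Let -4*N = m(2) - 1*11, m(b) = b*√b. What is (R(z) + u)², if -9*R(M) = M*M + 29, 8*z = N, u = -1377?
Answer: 53934979383307/28311552 - 139922827*√2/10616832 ≈ 1.9050e+6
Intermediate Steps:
m(b) = b^(3/2)
N = 11/4 - √2/2 (N = -(2^(3/2) - 1*11)/4 = -(2*√2 - 11)/4 = -(-11 + 2*√2)/4 = 11/4 - √2/2 ≈ 2.0429)
z = 11/32 - √2/16 (z = (11/4 - √2/2)/8 = 11/32 - √2/16 ≈ 0.25536)
R(M) = -29/9 - M²/9 (R(M) = -(M*M + 29)/9 = -(M² + 29)/9 = -(29 + M²)/9 = -29/9 - M²/9)
(R(z) + u)² = ((-29/9 - (11/32 - √2/16)²/9) - 1377)² = (-12422/9 - (11/32 - √2/16)²/9)²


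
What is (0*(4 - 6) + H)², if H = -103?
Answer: 10609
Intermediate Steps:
(0*(4 - 6) + H)² = (0*(4 - 6) - 103)² = (0*(-2) - 103)² = (0 - 103)² = (-103)² = 10609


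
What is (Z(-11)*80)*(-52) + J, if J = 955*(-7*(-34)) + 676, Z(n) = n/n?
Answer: 223806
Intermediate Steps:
Z(n) = 1
J = 227966 (J = 955*238 + 676 = 227290 + 676 = 227966)
(Z(-11)*80)*(-52) + J = (1*80)*(-52) + 227966 = 80*(-52) + 227966 = -4160 + 227966 = 223806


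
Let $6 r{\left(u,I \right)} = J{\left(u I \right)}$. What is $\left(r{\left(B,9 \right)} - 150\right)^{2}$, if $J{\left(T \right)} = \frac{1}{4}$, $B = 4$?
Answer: $\frac{12952801}{576} \approx 22488.0$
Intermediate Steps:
$J{\left(T \right)} = \frac{1}{4}$
$r{\left(u,I \right)} = \frac{1}{24}$ ($r{\left(u,I \right)} = \frac{1}{6} \cdot \frac{1}{4} = \frac{1}{24}$)
$\left(r{\left(B,9 \right)} - 150\right)^{2} = \left(\frac{1}{24} - 150\right)^{2} = \left(- \frac{3599}{24}\right)^{2} = \frac{12952801}{576}$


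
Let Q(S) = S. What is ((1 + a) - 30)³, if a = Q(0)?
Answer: -24389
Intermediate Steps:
a = 0
((1 + a) - 30)³ = ((1 + 0) - 30)³ = (1 - 30)³ = (-29)³ = -24389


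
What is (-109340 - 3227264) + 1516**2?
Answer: -1038348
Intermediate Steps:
(-109340 - 3227264) + 1516**2 = -3336604 + 2298256 = -1038348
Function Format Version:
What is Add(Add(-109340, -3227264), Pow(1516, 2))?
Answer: -1038348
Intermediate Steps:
Add(Add(-109340, -3227264), Pow(1516, 2)) = Add(-3336604, 2298256) = -1038348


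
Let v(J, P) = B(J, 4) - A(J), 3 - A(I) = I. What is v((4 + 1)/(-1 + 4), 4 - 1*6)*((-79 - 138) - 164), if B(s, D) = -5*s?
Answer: 3683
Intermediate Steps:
A(I) = 3 - I
v(J, P) = -3 - 4*J (v(J, P) = -5*J - (3 - J) = -5*J + (-3 + J) = -3 - 4*J)
v((4 + 1)/(-1 + 4), 4 - 1*6)*((-79 - 138) - 164) = (-3 - 4*(4 + 1)/(-1 + 4))*((-79 - 138) - 164) = (-3 - 20/3)*(-217 - 164) = (-3 - 20/3)*(-381) = -29/3*(-381) = 3683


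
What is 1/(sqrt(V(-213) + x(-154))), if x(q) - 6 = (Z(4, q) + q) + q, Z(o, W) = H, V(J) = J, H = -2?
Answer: -I*sqrt(517)/517 ≈ -0.04398*I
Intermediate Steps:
Z(o, W) = -2
x(q) = 4 + 2*q (x(q) = 6 + ((-2 + q) + q) = 6 + (-2 + 2*q) = 4 + 2*q)
1/(sqrt(V(-213) + x(-154))) = 1/(sqrt(-213 + (4 + 2*(-154)))) = 1/(sqrt(-213 + (4 - 308))) = 1/(sqrt(-213 - 304)) = 1/(sqrt(-517)) = 1/(I*sqrt(517)) = -I*sqrt(517)/517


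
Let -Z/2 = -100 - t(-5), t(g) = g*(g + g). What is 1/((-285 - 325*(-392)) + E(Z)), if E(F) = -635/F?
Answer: 60/7626773 ≈ 7.8670e-6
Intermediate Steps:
t(g) = 2*g² (t(g) = g*(2*g) = 2*g²)
Z = 300 (Z = -2*(-100 - 2*(-5)²) = -2*(-100 - 2*25) = -2*(-100 - 1*50) = -2*(-100 - 50) = -2*(-150) = 300)
1/((-285 - 325*(-392)) + E(Z)) = 1/((-285 - 325*(-392)) - 635/300) = 1/((-285 + 127400) - 635*1/300) = 1/(127115 - 127/60) = 1/(7626773/60) = 60/7626773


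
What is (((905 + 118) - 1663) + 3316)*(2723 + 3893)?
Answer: 17704416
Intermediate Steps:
(((905 + 118) - 1663) + 3316)*(2723 + 3893) = ((1023 - 1663) + 3316)*6616 = (-640 + 3316)*6616 = 2676*6616 = 17704416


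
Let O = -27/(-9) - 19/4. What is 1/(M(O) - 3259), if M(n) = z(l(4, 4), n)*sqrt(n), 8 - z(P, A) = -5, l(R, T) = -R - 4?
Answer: -13036/42485507 - 26*I*sqrt(7)/42485507 ≈ -0.00030683 - 1.6191e-6*I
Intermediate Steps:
l(R, T) = -4 - R
z(P, A) = 13 (z(P, A) = 8 - 1*(-5) = 8 + 5 = 13)
O = -7/4 (O = -27*(-1/9) - 19*1/4 = 3 - 19/4 = -7/4 ≈ -1.7500)
M(n) = 13*sqrt(n)
1/(M(O) - 3259) = 1/(13*sqrt(-7/4) - 3259) = 1/(13*(I*sqrt(7)/2) - 3259) = 1/(13*I*sqrt(7)/2 - 3259) = 1/(-3259 + 13*I*sqrt(7)/2)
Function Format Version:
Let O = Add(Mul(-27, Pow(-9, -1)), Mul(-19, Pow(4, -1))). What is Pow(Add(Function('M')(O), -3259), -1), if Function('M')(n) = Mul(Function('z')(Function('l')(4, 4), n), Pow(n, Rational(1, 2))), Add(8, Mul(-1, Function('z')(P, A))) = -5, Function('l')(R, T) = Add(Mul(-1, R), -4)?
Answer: Add(Rational(-13036, 42485507), Mul(Rational(-26, 42485507), I, Pow(7, Rational(1, 2)))) ≈ Add(-0.00030683, Mul(-1.6191e-6, I))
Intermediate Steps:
Function('l')(R, T) = Add(-4, Mul(-1, R))
Function('z')(P, A) = 13 (Function('z')(P, A) = Add(8, Mul(-1, -5)) = Add(8, 5) = 13)
O = Rational(-7, 4) (O = Add(Mul(-27, Rational(-1, 9)), Mul(-19, Rational(1, 4))) = Add(3, Rational(-19, 4)) = Rational(-7, 4) ≈ -1.7500)
Function('M')(n) = Mul(13, Pow(n, Rational(1, 2)))
Pow(Add(Function('M')(O), -3259), -1) = Pow(Add(Mul(13, Pow(Rational(-7, 4), Rational(1, 2))), -3259), -1) = Pow(Add(Mul(13, Mul(Rational(1, 2), I, Pow(7, Rational(1, 2)))), -3259), -1) = Pow(Add(Mul(Rational(13, 2), I, Pow(7, Rational(1, 2))), -3259), -1) = Pow(Add(-3259, Mul(Rational(13, 2), I, Pow(7, Rational(1, 2)))), -1)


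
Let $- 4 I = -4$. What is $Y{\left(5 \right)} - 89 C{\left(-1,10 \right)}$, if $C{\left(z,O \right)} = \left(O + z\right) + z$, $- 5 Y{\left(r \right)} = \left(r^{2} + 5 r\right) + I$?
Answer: $- \frac{3611}{5} \approx -722.2$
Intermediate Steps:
$I = 1$ ($I = \left(- \frac{1}{4}\right) \left(-4\right) = 1$)
$Y{\left(r \right)} = - \frac{1}{5} - r - \frac{r^{2}}{5}$ ($Y{\left(r \right)} = - \frac{\left(r^{2} + 5 r\right) + 1}{5} = - \frac{1 + r^{2} + 5 r}{5} = - \frac{1}{5} - r - \frac{r^{2}}{5}$)
$C{\left(z,O \right)} = O + 2 z$
$Y{\left(5 \right)} - 89 C{\left(-1,10 \right)} = \left(- \frac{1}{5} - 5 - \frac{5^{2}}{5}\right) - 89 \left(10 + 2 \left(-1\right)\right) = \left(- \frac{1}{5} - 5 - 5\right) - 89 \left(10 - 2\right) = \left(- \frac{1}{5} - 5 - 5\right) - 712 = - \frac{51}{5} - 712 = - \frac{3611}{5}$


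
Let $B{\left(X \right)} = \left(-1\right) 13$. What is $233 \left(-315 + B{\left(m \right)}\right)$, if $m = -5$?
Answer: $-76424$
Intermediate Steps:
$B{\left(X \right)} = -13$
$233 \left(-315 + B{\left(m \right)}\right) = 233 \left(-315 - 13\right) = 233 \left(-328\right) = -76424$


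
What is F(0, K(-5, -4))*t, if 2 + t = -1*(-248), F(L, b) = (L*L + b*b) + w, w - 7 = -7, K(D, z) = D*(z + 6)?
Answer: 24600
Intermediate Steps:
K(D, z) = D*(6 + z)
w = 0 (w = 7 - 7 = 0)
F(L, b) = L² + b² (F(L, b) = (L*L + b*b) + 0 = (L² + b²) + 0 = L² + b²)
t = 246 (t = -2 - 1*(-248) = -2 + 248 = 246)
F(0, K(-5, -4))*t = (0² + (-5*(6 - 4))²)*246 = (0 + (-5*2)²)*246 = (0 + (-10)²)*246 = (0 + 100)*246 = 100*246 = 24600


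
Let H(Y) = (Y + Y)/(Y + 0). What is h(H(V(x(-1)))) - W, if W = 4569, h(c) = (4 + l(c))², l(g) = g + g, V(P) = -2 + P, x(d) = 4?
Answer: -4505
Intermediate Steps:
l(g) = 2*g
H(Y) = 2 (H(Y) = (2*Y)/Y = 2)
h(c) = (4 + 2*c)²
h(H(V(x(-1)))) - W = 4*(2 + 2)² - 1*4569 = 4*4² - 4569 = 4*16 - 4569 = 64 - 4569 = -4505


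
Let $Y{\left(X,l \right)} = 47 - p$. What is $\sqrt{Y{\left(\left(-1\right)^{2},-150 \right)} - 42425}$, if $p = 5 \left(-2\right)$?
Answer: $8 i \sqrt{662} \approx 205.83 i$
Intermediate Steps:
$p = -10$
$Y{\left(X,l \right)} = 57$ ($Y{\left(X,l \right)} = 47 - -10 = 47 + 10 = 57$)
$\sqrt{Y{\left(\left(-1\right)^{2},-150 \right)} - 42425} = \sqrt{57 - 42425} = \sqrt{-42368} = 8 i \sqrt{662}$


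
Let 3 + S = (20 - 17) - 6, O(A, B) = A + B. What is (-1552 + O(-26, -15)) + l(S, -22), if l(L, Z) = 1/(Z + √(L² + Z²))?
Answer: -28663/18 + √130/18 ≈ -1591.8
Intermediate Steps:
S = -6 (S = -3 + ((20 - 17) - 6) = -3 + (3 - 6) = -3 - 3 = -6)
(-1552 + O(-26, -15)) + l(S, -22) = (-1552 + (-26 - 15)) + 1/(-22 + √((-6)² + (-22)²)) = (-1552 - 41) + 1/(-22 + √(36 + 484)) = -1593 + 1/(-22 + √520) = -1593 + 1/(-22 + 2*√130)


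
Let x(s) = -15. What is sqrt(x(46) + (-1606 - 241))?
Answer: 7*I*sqrt(38) ≈ 43.151*I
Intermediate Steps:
sqrt(x(46) + (-1606 - 241)) = sqrt(-15 + (-1606 - 241)) = sqrt(-15 - 1847) = sqrt(-1862) = 7*I*sqrt(38)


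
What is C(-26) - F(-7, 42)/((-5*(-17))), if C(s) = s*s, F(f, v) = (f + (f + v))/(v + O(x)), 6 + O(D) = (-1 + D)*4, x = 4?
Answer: 689513/1020 ≈ 675.99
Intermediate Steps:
O(D) = -10 + 4*D (O(D) = -6 + (-1 + D)*4 = -6 + (-4 + 4*D) = -10 + 4*D)
F(f, v) = (v + 2*f)/(6 + v) (F(f, v) = (f + (f + v))/(v + (-10 + 4*4)) = (v + 2*f)/(v + (-10 + 16)) = (v + 2*f)/(v + 6) = (v + 2*f)/(6 + v))
C(s) = s²
C(-26) - F(-7, 42)/((-5*(-17))) = (-26)² - (42 + 2*(-7))/(6 + 42)/((-5*(-17))) = 676 - (42 - 14)/48/85 = 676 - (1/48)*28/85 = 676 - 7/(12*85) = 676 - 1*7/1020 = 676 - 7/1020 = 689513/1020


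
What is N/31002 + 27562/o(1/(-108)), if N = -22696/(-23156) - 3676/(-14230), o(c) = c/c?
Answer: 5865805312501472/212822193745 ≈ 27562.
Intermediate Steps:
o(c) = 1
N = 51010692/41188735 (N = -22696*(-1/23156) - 3676*(-1/14230) = 5674/5789 + 1838/7115 = 51010692/41188735 ≈ 1.2385)
N/31002 + 27562/o(1/(-108)) = (51010692/41188735)/31002 + 27562/1 = (51010692/41188735)*(1/31002) + 27562*1 = 8501782/212822193745 + 27562 = 5865805312501472/212822193745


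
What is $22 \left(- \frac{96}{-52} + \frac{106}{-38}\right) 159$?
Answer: $- \frac{815034}{247} \approx -3299.7$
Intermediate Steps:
$22 \left(- \frac{96}{-52} + \frac{106}{-38}\right) 159 = 22 \left(\left(-96\right) \left(- \frac{1}{52}\right) + 106 \left(- \frac{1}{38}\right)\right) 159 = 22 \left(\frac{24}{13} - \frac{53}{19}\right) 159 = 22 \left(- \frac{233}{247}\right) 159 = \left(- \frac{5126}{247}\right) 159 = - \frac{815034}{247}$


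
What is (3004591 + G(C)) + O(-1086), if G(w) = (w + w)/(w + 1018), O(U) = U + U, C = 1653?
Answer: 8019464455/2671 ≈ 3.0024e+6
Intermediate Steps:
O(U) = 2*U
G(w) = 2*w/(1018 + w) (G(w) = (2*w)/(1018 + w) = 2*w/(1018 + w))
(3004591 + G(C)) + O(-1086) = (3004591 + 2*1653/(1018 + 1653)) + 2*(-1086) = (3004591 + 2*1653/2671) - 2172 = (3004591 + 2*1653*(1/2671)) - 2172 = (3004591 + 3306/2671) - 2172 = 8025265867/2671 - 2172 = 8019464455/2671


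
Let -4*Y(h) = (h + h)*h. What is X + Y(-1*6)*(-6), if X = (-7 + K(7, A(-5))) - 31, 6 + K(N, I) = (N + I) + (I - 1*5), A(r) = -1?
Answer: 64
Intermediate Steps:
K(N, I) = -11 + N + 2*I (K(N, I) = -6 + ((N + I) + (I - 1*5)) = -6 + ((I + N) + (I - 5)) = -6 + ((I + N) + (-5 + I)) = -6 + (-5 + N + 2*I) = -11 + N + 2*I)
Y(h) = -h**2/2 (Y(h) = -(h + h)*h/4 = -2*h*h/4 = -h**2/2)
X = -44 (X = (-7 + (-11 + 7 + 2*(-1))) - 31 = (-7 + (-11 + 7 - 2)) - 31 = (-7 - 6) - 31 = -13 - 31 = -44)
X + Y(-1*6)*(-6) = -44 - (-1*6)**2/2*(-6) = -44 - 1/2*(-6)**2*(-6) = -44 - 1/2*36*(-6) = -44 - 18*(-6) = -44 + 108 = 64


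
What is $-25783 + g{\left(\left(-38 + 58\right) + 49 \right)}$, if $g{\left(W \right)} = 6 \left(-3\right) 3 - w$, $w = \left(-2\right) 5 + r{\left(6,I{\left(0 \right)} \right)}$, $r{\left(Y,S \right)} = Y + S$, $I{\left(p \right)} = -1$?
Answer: $-25832$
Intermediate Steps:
$r{\left(Y,S \right)} = S + Y$
$w = -5$ ($w = \left(-2\right) 5 + \left(-1 + 6\right) = -10 + 5 = -5$)
$g{\left(W \right)} = -49$ ($g{\left(W \right)} = 6 \left(-3\right) 3 - -5 = \left(-18\right) 3 + 5 = -54 + 5 = -49$)
$-25783 + g{\left(\left(-38 + 58\right) + 49 \right)} = -25783 - 49 = -25832$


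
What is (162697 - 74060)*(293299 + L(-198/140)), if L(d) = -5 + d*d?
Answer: 127384700093437/4900 ≈ 2.5997e+10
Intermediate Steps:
L(d) = -5 + d²
(162697 - 74060)*(293299 + L(-198/140)) = (162697 - 74060)*(293299 + (-5 + (-198/140)²)) = 88637*(293299 + (-5 + (-198*1/140)²)) = 88637*(293299 + (-5 + (-99/70)²)) = 88637*(293299 + (-5 + 9801/4900)) = 88637*(293299 - 14699/4900) = 88637*(1437150401/4900) = 127384700093437/4900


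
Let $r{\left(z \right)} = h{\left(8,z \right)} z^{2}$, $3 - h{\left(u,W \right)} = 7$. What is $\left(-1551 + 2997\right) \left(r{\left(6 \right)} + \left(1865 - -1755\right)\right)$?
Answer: $5026296$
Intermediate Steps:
$h{\left(u,W \right)} = -4$ ($h{\left(u,W \right)} = 3 - 7 = -4$)
$r{\left(z \right)} = - 4 z^{2}$
$\left(-1551 + 2997\right) \left(r{\left(6 \right)} + \left(1865 - -1755\right)\right) = \left(-1551 + 2997\right) \left(- 4 \cdot 6^{2} + \left(1865 - -1755\right)\right) = 1446 \left(\left(-4\right) 36 + \left(1865 + 1755\right)\right) = 1446 \left(-144 + 3620\right) = 1446 \cdot 3476 = 5026296$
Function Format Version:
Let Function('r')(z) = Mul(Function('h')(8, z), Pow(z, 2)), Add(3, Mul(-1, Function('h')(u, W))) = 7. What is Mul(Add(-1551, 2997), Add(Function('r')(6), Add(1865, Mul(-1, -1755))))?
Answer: 5026296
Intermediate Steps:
Function('h')(u, W) = -4 (Function('h')(u, W) = Add(3, Mul(-1, 7)) = Add(3, -7) = -4)
Function('r')(z) = Mul(-4, Pow(z, 2))
Mul(Add(-1551, 2997), Add(Function('r')(6), Add(1865, Mul(-1, -1755)))) = Mul(Add(-1551, 2997), Add(Mul(-4, Pow(6, 2)), Add(1865, Mul(-1, -1755)))) = Mul(1446, Add(Mul(-4, 36), Add(1865, 1755))) = Mul(1446, Add(-144, 3620)) = Mul(1446, 3476) = 5026296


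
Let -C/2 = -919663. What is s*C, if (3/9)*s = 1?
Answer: 5517978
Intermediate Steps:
C = 1839326 (C = -2*(-919663) = 1839326)
s = 3 (s = 3*1 = 3)
s*C = 3*1839326 = 5517978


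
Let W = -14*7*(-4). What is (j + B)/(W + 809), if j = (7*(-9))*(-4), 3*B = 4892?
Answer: 5648/3603 ≈ 1.5676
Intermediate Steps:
B = 4892/3 (B = (⅓)*4892 = 4892/3 ≈ 1630.7)
W = 392 (W = -98*(-4) = 392)
j = 252 (j = -63*(-4) = 252)
(j + B)/(W + 809) = (252 + 4892/3)/(392 + 809) = (5648/3)/1201 = (5648/3)*(1/1201) = 5648/3603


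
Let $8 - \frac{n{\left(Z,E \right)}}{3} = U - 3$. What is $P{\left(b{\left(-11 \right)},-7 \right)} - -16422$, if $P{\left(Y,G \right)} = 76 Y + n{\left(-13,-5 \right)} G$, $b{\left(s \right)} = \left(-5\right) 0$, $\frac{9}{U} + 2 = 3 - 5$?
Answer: $\frac{64575}{4} \approx 16144.0$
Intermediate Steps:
$U = - \frac{9}{4}$ ($U = \frac{9}{-2 + \left(3 - 5\right)} = \frac{9}{-2 - 2} = \frac{9}{-4} = 9 \left(- \frac{1}{4}\right) = - \frac{9}{4} \approx -2.25$)
$b{\left(s \right)} = 0$
$n{\left(Z,E \right)} = \frac{159}{4}$ ($n{\left(Z,E \right)} = 24 - 3 \left(- \frac{9}{4} - 3\right) = 24 - - \frac{63}{4} = 24 + \frac{63}{4} = \frac{159}{4}$)
$P{\left(Y,G \right)} = 76 Y + \frac{159 G}{4}$
$P{\left(b{\left(-11 \right)},-7 \right)} - -16422 = \left(76 \cdot 0 + \frac{159}{4} \left(-7\right)\right) - -16422 = \left(0 - \frac{1113}{4}\right) + 16422 = - \frac{1113}{4} + 16422 = \frac{64575}{4}$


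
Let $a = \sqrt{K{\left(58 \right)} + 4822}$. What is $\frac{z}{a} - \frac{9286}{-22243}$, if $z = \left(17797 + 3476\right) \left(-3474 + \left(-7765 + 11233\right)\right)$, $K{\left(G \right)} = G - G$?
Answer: $\frac{9286}{22243} - \frac{63819 \sqrt{4822}}{2411} \approx -1837.7$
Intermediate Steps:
$K{\left(G \right)} = 0$
$z = -127638$ ($z = 21273 \left(-3474 + 3468\right) = 21273 \left(-6\right) = -127638$)
$a = \sqrt{4822}$ ($a = \sqrt{0 + 4822} = \sqrt{4822} \approx 69.441$)
$\frac{z}{a} - \frac{9286}{-22243} = - \frac{127638}{\sqrt{4822}} - \frac{9286}{-22243} = - 127638 \frac{\sqrt{4822}}{4822} - - \frac{9286}{22243} = - \frac{63819 \sqrt{4822}}{2411} + \frac{9286}{22243} = \frac{9286}{22243} - \frac{63819 \sqrt{4822}}{2411}$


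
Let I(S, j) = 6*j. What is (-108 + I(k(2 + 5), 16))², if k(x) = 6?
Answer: 144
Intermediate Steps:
(-108 + I(k(2 + 5), 16))² = (-108 + 6*16)² = (-108 + 96)² = (-12)² = 144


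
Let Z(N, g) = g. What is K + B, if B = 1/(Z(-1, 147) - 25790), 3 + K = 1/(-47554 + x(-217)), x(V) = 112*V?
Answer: -5528061583/1842654694 ≈ -3.0001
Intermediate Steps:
K = -215575/71858 (K = -3 + 1/(-47554 + 112*(-217)) = -3 + 1/(-47554 - 24304) = -3 + 1/(-71858) = -3 - 1/71858 = -215575/71858 ≈ -3.0000)
B = -1/25643 (B = 1/(147 - 25790) = 1/(-25643) = -1/25643 ≈ -3.8997e-5)
K + B = -215575/71858 - 1/25643 = -5528061583/1842654694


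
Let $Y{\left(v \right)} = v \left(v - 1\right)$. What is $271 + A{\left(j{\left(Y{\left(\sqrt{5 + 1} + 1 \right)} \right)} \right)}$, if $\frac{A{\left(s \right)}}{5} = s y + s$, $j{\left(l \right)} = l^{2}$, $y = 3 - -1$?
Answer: $1321 + 300 \sqrt{6} \approx 2055.8$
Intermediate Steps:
$y = 4$ ($y = 3 + 1 = 4$)
$Y{\left(v \right)} = v \left(-1 + v\right)$
$A{\left(s \right)} = 25 s$ ($A{\left(s \right)} = 5 \left(s 4 + s\right) = 5 \left(4 s + s\right) = 5 \cdot 5 s = 25 s$)
$271 + A{\left(j{\left(Y{\left(\sqrt{5 + 1} + 1 \right)} \right)} \right)} = 271 + 25 \left(\left(\sqrt{5 + 1} + 1\right) \left(-1 + \left(\sqrt{5 + 1} + 1\right)\right)\right)^{2} = 271 + 25 \left(\left(\sqrt{6} + 1\right) \left(-1 + \left(\sqrt{6} + 1\right)\right)\right)^{2} = 271 + 25 \left(\left(1 + \sqrt{6}\right) \left(-1 + \left(1 + \sqrt{6}\right)\right)\right)^{2} = 271 + 25 \left(\left(1 + \sqrt{6}\right) \sqrt{6}\right)^{2} = 271 + 25 \left(\sqrt{6} \left(1 + \sqrt{6}\right)\right)^{2} = 271 + 25 \cdot 6 \left(1 + \sqrt{6}\right)^{2} = 271 + 150 \left(1 + \sqrt{6}\right)^{2}$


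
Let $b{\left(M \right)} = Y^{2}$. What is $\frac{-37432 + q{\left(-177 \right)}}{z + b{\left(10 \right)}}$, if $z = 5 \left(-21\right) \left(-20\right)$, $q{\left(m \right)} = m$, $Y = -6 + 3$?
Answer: $- \frac{37609}{2109} \approx -17.833$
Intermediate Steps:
$Y = -3$
$b{\left(M \right)} = 9$ ($b{\left(M \right)} = \left(-3\right)^{2} = 9$)
$z = 2100$ ($z = \left(-105\right) \left(-20\right) = 2100$)
$\frac{-37432 + q{\left(-177 \right)}}{z + b{\left(10 \right)}} = \frac{-37432 - 177}{2100 + 9} = - \frac{37609}{2109}$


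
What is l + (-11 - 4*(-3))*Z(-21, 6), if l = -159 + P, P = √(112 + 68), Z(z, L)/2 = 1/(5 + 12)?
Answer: -2701/17 + 6*√5 ≈ -145.47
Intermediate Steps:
Z(z, L) = 2/17 (Z(z, L) = 2/(5 + 12) = 2/17)
P = 6*√5 (P = √180 = 6*√5 ≈ 13.416)
l = -159 + 6*√5 ≈ -145.58
l + (-11 - 4*(-3))*Z(-21, 6) = (-159 + 6*√5) + (-11 - 4*(-3))*(2/17) = (-159 + 6*√5) + (-11 + 12)*(2/17) = (-159 + 6*√5) + 1*(2/17) = (-159 + 6*√5) + 2/17 = -2701/17 + 6*√5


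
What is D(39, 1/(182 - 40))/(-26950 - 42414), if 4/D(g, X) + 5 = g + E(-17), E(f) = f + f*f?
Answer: -1/5306346 ≈ -1.8845e-7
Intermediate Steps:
E(f) = f + f**2
D(g, X) = 4/(267 + g) (D(g, X) = 4/(-5 + (g - 17*(1 - 17))) = 4/(-5 + (g - 17*(-16))) = 4/(-5 + (g + 272)) = 4/(-5 + (272 + g)) = 4/(267 + g))
D(39, 1/(182 - 40))/(-26950 - 42414) = (4/(267 + 39))/(-26950 - 42414) = (4/306)/(-69364) = (4*(1/306))*(-1/69364) = (2/153)*(-1/69364) = -1/5306346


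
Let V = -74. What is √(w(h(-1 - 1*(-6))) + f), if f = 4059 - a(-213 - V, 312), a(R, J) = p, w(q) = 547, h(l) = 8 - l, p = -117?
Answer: √4723 ≈ 68.724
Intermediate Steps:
a(R, J) = -117
f = 4176 (f = 4059 - 1*(-117) = 4059 + 117 = 4176)
√(w(h(-1 - 1*(-6))) + f) = √(547 + 4176) = √4723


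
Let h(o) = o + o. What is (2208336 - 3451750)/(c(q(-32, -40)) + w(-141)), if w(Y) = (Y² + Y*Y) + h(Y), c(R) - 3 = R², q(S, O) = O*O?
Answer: -1243414/2599483 ≈ -0.47833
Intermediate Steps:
h(o) = 2*o
q(S, O) = O²
c(R) = 3 + R²
w(Y) = 2*Y + 2*Y² (w(Y) = (Y² + Y*Y) + 2*Y = (Y² + Y²) + 2*Y = 2*Y² + 2*Y = 2*Y + 2*Y²)
(2208336 - 3451750)/(c(q(-32, -40)) + w(-141)) = (2208336 - 3451750)/((3 + ((-40)²)²) + 2*(-141)*(1 - 141)) = -1243414/((3 + 1600²) + 2*(-141)*(-140)) = -1243414/((3 + 2560000) + 39480) = -1243414/(2560003 + 39480) = -1243414/2599483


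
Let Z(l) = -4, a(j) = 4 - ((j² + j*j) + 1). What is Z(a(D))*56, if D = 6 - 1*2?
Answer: -224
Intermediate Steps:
D = 4 (D = 6 - 2 = 4)
a(j) = 3 - 2*j² (a(j) = 4 - ((j² + j²) + 1) = 4 - (2*j² + 1) = 4 - (1 + 2*j²) = 4 + (-1 - 2*j²) = 3 - 2*j²)
Z(a(D))*56 = -4*56 = -224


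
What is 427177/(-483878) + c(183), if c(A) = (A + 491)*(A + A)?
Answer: 119364533375/483878 ≈ 2.4668e+5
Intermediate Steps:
c(A) = 2*A*(491 + A) (c(A) = (491 + A)*(2*A) = 2*A*(491 + A))
427177/(-483878) + c(183) = 427177/(-483878) + 2*183*(491 + 183) = 427177*(-1/483878) + 2*183*674 = -427177/483878 + 246684 = 119364533375/483878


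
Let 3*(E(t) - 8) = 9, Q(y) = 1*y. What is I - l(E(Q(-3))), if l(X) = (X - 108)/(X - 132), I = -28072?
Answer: -3396809/121 ≈ -28073.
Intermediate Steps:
Q(y) = y
E(t) = 11 (E(t) = 8 + (⅓)*9 = 8 + 3 = 11)
l(X) = (-108 + X)/(-132 + X)
I - l(E(Q(-3))) = -28072 - (-108 + 11)/(-132 + 11) = -28072 - (-97)/(-121) = -28072 - (-1)*(-97)/121 = -28072 - 1*97/121 = -28072 - 97/121 = -3396809/121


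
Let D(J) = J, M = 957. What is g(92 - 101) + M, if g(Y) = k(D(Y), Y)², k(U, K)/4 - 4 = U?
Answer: 1357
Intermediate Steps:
k(U, K) = 16 + 4*U
g(Y) = (16 + 4*Y)²
g(92 - 101) + M = 16*(4 + (92 - 101))² + 957 = 16*(4 - 9)² + 957 = 16*(-5)² + 957 = 16*25 + 957 = 400 + 957 = 1357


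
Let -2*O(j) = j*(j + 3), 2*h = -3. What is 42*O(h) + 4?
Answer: 205/4 ≈ 51.250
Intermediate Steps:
h = -3/2 (h = (½)*(-3) = -3/2 ≈ -1.5000)
O(j) = -j*(3 + j)/2 (O(j) = -j*(j + 3)/2 = -j*(3 + j)/2)
42*O(h) + 4 = 42*(-½*(-3/2)*(3 - 3/2)) + 4 = 42*(-½*(-3/2)*3/2) + 4 = 42*(9/8) + 4 = 189/4 + 4 = 205/4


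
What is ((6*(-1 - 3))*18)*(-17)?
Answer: 7344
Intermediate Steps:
((6*(-1 - 3))*18)*(-17) = ((6*(-4))*18)*(-17) = -24*18*(-17) = -432*(-17) = 7344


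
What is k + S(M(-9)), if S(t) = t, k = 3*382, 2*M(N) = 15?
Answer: 2307/2 ≈ 1153.5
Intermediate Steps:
M(N) = 15/2 (M(N) = (½)*15 = 15/2)
k = 1146
k + S(M(-9)) = 1146 + 15/2 = 2307/2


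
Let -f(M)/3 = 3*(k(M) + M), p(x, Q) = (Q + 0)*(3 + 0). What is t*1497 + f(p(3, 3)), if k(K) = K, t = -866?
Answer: -1296564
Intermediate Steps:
p(x, Q) = 3*Q (p(x, Q) = Q*3 = 3*Q)
f(M) = -18*M (f(M) = -9*(M + M) = -9*2*M = -18*M)
t*1497 + f(p(3, 3)) = -866*1497 - 54*3 = -1296402 - 18*9 = -1296402 - 162 = -1296564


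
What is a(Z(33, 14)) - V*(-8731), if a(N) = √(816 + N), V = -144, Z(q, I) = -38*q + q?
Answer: -1257264 + 9*I*√5 ≈ -1.2573e+6 + 20.125*I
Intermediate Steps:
Z(q, I) = -37*q
a(Z(33, 14)) - V*(-8731) = √(816 - 37*33) - (-144)*(-8731) = √(816 - 1221) - 1*1257264 = √(-405) - 1257264 = 9*I*√5 - 1257264 = -1257264 + 9*I*√5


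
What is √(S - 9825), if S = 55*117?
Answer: I*√3390 ≈ 58.224*I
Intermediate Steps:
S = 6435
√(S - 9825) = √(6435 - 9825) = √(-3390) = I*√3390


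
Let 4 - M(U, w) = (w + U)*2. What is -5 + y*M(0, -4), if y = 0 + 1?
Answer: 7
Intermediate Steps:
y = 1
M(U, w) = 4 - 2*U - 2*w (M(U, w) = 4 - (w + U)*2 = 4 - (U + w)*2 = 4 - (2*U + 2*w) = 4 + (-2*U - 2*w) = 4 - 2*U - 2*w)
-5 + y*M(0, -4) = -5 + 1*(4 - 2*0 - 2*(-4)) = -5 + 1*(4 + 0 + 8) = -5 + 1*12 = -5 + 12 = 7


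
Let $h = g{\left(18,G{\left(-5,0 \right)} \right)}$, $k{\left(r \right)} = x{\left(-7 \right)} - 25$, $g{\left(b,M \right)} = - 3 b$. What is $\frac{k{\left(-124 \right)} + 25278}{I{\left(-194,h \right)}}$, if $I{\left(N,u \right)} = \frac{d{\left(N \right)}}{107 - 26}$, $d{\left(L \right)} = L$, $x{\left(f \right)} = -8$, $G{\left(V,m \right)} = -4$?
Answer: $- \frac{2044845}{194} \approx -10540.0$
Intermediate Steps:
$k{\left(r \right)} = -33$ ($k{\left(r \right)} = -8 - 25 = -33$)
$h = -54$ ($h = \left(-3\right) 18 = -54$)
$I{\left(N,u \right)} = \frac{N}{81}$ ($I{\left(N,u \right)} = \frac{N}{107 - 26} = \frac{N}{81}$)
$\frac{k{\left(-124 \right)} + 25278}{I{\left(-194,h \right)}} = \frac{-33 + 25278}{\frac{1}{81} \left(-194\right)} = \frac{25245}{- \frac{194}{81}} = 25245 \left(- \frac{81}{194}\right) = - \frac{2044845}{194}$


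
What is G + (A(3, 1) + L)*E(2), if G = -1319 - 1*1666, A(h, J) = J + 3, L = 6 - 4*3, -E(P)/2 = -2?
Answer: -2993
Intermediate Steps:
E(P) = 4 (E(P) = -2*(-2) = 4)
L = -6 (L = 6 - 12 = -6)
A(h, J) = 3 + J
G = -2985 (G = -1319 - 1666 = -2985)
G + (A(3, 1) + L)*E(2) = -2985 + ((3 + 1) - 6)*4 = -2985 + (4 - 6)*4 = -2985 - 2*4 = -2985 - 8 = -2993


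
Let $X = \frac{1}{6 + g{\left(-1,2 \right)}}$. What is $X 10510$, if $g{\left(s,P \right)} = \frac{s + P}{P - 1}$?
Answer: $\frac{10510}{7} \approx 1501.4$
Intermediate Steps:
$g{\left(s,P \right)} = \frac{P + s}{-1 + P}$
$X = \frac{1}{7}$ ($X = \frac{1}{6 + \frac{2 - 1}{-1 + 2}} = \frac{1}{6 + 1^{-1} \cdot 1} = \frac{1}{6 + 1 \cdot 1} = \frac{1}{6 + 1} = \frac{1}{7} \approx 0.14286$)
$X 10510 = \frac{1}{7} \cdot 10510 = \frac{10510}{7}$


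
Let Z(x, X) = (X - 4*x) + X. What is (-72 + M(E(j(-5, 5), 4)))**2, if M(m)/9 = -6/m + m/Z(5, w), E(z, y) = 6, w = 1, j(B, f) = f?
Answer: 7056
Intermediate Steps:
Z(x, X) = -4*x + 2*X
M(m) = -54/m - m/2 (M(m) = 9*(-6/m + m/(-4*5 + 2*1)) = 9*(-6/m + m/(-20 + 2)) = 9*(-6/m + m/(-18)) = 9*(-6/m + m*(-1/18)) = 9*(-6/m - m/18) = -54/m - m/2)
(-72 + M(E(j(-5, 5), 4)))**2 = (-72 + (-54/6 - 1/2*6))**2 = (-72 + (-54*1/6 - 3))**2 = (-72 + (-9 - 3))**2 = (-72 - 12)**2 = (-84)**2 = 7056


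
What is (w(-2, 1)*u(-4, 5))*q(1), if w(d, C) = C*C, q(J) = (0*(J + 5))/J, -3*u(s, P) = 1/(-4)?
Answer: 0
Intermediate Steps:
u(s, P) = 1/12 (u(s, P) = -⅓/(-4) = -⅓*(-¼) = 1/12)
q(J) = 0 (q(J) = (0*(5 + J))/J = 0/J = 0)
w(d, C) = C²
(w(-2, 1)*u(-4, 5))*q(1) = (1²*(1/12))*0 = (1*(1/12))*0 = (1/12)*0 = 0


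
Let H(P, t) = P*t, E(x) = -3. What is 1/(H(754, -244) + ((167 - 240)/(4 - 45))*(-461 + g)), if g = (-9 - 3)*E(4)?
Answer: -41/7574041 ≈ -5.4132e-6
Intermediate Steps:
g = 36 (g = (-9 - 3)*(-3) = -12*(-3) = 36)
1/(H(754, -244) + ((167 - 240)/(4 - 45))*(-461 + g)) = 1/(754*(-244) + ((167 - 240)/(4 - 45))*(-461 + 36)) = 1/(-183976 - 73/(-41)*(-425)) = 1/(-183976 - 73*(-1/41)*(-425)) = 1/(-183976 + (73/41)*(-425)) = 1/(-183976 - 31025/41) = 1/(-7574041/41) = -41/7574041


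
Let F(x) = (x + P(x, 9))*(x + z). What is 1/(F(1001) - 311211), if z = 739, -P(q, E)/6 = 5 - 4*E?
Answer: 1/1754169 ≈ 5.7007e-7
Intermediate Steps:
P(q, E) = -30 + 24*E (P(q, E) = -6*(5 - 4*E) = -30 + 24*E)
F(x) = (186 + x)*(739 + x) (F(x) = (x + (-30 + 24*9))*(x + 739) = (x + (-30 + 216))*(739 + x) = (x + 186)*(739 + x) = (186 + x)*(739 + x))
1/(F(1001) - 311211) = 1/((137454 + 1001² + 925*1001) - 311211) = 1/((137454 + 1002001 + 925925) - 311211) = 1/(2065380 - 311211) = 1/1754169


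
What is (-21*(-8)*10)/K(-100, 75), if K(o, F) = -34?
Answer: -840/17 ≈ -49.412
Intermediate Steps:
(-21*(-8)*10)/K(-100, 75) = (-21*(-8)*10)/(-34) = (168*10)*(-1/34) = 1680*(-1/34) = -840/17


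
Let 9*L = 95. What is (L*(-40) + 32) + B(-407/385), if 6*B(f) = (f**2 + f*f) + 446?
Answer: -3478568/11025 ≈ -315.52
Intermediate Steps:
L = 95/9 (L = (1/9)*95 = 95/9 ≈ 10.556)
B(f) = 223/3 + f**2/3 (B(f) = ((f**2 + f*f) + 446)/6 = ((f**2 + f**2) + 446)/6 = (2*f**2 + 446)/6 = (446 + 2*f**2)/6 = 223/3 + f**2/3)
(L*(-40) + 32) + B(-407/385) = ((95/9)*(-40) + 32) + (223/3 + (-407/385)**2/3) = (-3800/9 + 32) + (223/3 + (-407*1/385)**2/3) = -3512/9 + (223/3 + (-37/35)**2/3) = -3512/9 + (223/3 + (1/3)*(1369/1225)) = -3512/9 + (223/3 + 1369/3675) = -3512/9 + 274544/3675 = -3478568/11025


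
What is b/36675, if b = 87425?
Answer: 3497/1467 ≈ 2.3838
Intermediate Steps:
b/36675 = 87425/36675 = 87425*(1/36675) = 3497/1467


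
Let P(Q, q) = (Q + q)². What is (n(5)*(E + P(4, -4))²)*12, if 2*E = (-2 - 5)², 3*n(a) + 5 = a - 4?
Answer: -9604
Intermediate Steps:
n(a) = -3 + a/3 (n(a) = -5/3 + (a - 4)/3 = -5/3 + (-4 + a)/3 = -5/3 + (-4/3 + a/3) = -3 + a/3)
E = 49/2 (E = (-2 - 5)²/2 = (½)*(-7)² = (½)*49 = 49/2 ≈ 24.500)
(n(5)*(E + P(4, -4))²)*12 = ((-3 + (⅓)*5)*(49/2 + (4 - 4)²)²)*12 = ((-3 + 5/3)*(49/2 + 0²)²)*12 = -4*(49/2 + 0)²/3*12 = -4*(49/2)²/3*12 = -4/3*2401/4*12 = -2401/3*12 = -9604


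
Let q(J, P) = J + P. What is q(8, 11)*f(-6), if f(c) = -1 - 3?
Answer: -76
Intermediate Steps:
f(c) = -4
q(8, 11)*f(-6) = (8 + 11)*(-4) = 19*(-4) = -76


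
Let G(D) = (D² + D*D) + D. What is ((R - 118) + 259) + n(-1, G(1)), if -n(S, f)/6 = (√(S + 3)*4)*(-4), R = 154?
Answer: 295 + 96*√2 ≈ 430.76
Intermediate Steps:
G(D) = D + 2*D² (G(D) = (D² + D²) + D = 2*D² + D = D + 2*D²)
n(S, f) = 96*√(3 + S) (n(S, f) = -6*√(S + 3)*4*(-4) = -6*√(3 + S)*4*(-4) = -6*4*√(3 + S)*(-4) = -(-96)*√(3 + S) = 96*√(3 + S))
((R - 118) + 259) + n(-1, G(1)) = ((154 - 118) + 259) + 96*√(3 - 1) = (36 + 259) + 96*√2 = 295 + 96*√2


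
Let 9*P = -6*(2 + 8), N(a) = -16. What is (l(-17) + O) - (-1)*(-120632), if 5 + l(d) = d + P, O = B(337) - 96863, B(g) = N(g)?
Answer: -652619/3 ≈ -2.1754e+5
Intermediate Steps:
P = -20/3 (P = (-6*(2 + 8))/9 = (-6*10)/9 = (⅑)*(-60) = -20/3 ≈ -6.6667)
B(g) = -16
O = -96879 (O = -16 - 96863 = -96879)
l(d) = -35/3 + d (l(d) = -5 + (d - 20/3) = -5 + (-20/3 + d) = -35/3 + d)
(l(-17) + O) - (-1)*(-120632) = ((-35/3 - 17) - 96879) - (-1)*(-120632) = (-86/3 - 96879) - 1*120632 = -290723/3 - 120632 = -652619/3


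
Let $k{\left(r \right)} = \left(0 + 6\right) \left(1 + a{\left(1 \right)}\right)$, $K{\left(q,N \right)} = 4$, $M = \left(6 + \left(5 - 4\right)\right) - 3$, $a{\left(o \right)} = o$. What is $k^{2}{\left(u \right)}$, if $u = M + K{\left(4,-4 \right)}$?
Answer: $144$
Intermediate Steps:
$M = 4$ ($M = \left(6 + \left(5 - 4\right)\right) - 3 = \left(6 + 1\right) - 3 = 7 - 3 = 4$)
$u = 8$ ($u = 4 + 4 = 8$)
$k{\left(r \right)} = 12$ ($k{\left(r \right)} = \left(0 + 6\right) \left(1 + 1\right) = 6 \cdot 2 = 12$)
$k^{2}{\left(u \right)} = 12^{2} = 144$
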